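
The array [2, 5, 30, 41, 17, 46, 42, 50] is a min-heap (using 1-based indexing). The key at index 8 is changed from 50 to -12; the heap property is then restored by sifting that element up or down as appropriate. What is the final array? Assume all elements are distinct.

[-12, 2, 30, 5, 17, 46, 42, 41]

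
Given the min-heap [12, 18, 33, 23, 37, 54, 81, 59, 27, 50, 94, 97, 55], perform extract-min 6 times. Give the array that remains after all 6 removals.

[50, 55, 54, 59, 97, 94, 81]

extract-min #1 returns 12:
  remove root 12; move last element 55 to root → [55, 18, 33, 23, 37, 54, 81, 59, 27, 50, 94, 97]
  55 vs smaller child 18 at index 1, swap → [18, 55, 33, 23, 37, 54, 81, 59, 27, 50, 94, 97]
  55 vs smaller child 23 at index 3, swap → [18, 23, 33, 55, 37, 54, 81, 59, 27, 50, 94, 97]
  55 vs smaller child 27 at index 8, swap → [18, 23, 33, 27, 37, 54, 81, 59, 55, 50, 94, 97]
extract-min #2 returns 18:
  remove root 18; move last element 97 to root → [97, 23, 33, 27, 37, 54, 81, 59, 55, 50, 94]
  97 vs smaller child 23 at index 1, swap → [23, 97, 33, 27, 37, 54, 81, 59, 55, 50, 94]
  97 vs smaller child 27 at index 3, swap → [23, 27, 33, 97, 37, 54, 81, 59, 55, 50, 94]
  97 vs smaller child 55 at index 8, swap → [23, 27, 33, 55, 37, 54, 81, 59, 97, 50, 94]
extract-min #3 returns 23:
  remove root 23; move last element 94 to root → [94, 27, 33, 55, 37, 54, 81, 59, 97, 50]
  94 vs smaller child 27 at index 1, swap → [27, 94, 33, 55, 37, 54, 81, 59, 97, 50]
  94 vs smaller child 37 at index 4, swap → [27, 37, 33, 55, 94, 54, 81, 59, 97, 50]
  94 vs only child 50 at index 9, swap → [27, 37, 33, 55, 50, 54, 81, 59, 97, 94]
extract-min #4 returns 27:
  remove root 27; move last element 94 to root → [94, 37, 33, 55, 50, 54, 81, 59, 97]
  94 vs smaller child 33 at index 2, swap → [33, 37, 94, 55, 50, 54, 81, 59, 97]
  94 vs smaller child 54 at index 5, swap → [33, 37, 54, 55, 50, 94, 81, 59, 97]
extract-min #5 returns 33:
  remove root 33; move last element 97 to root → [97, 37, 54, 55, 50, 94, 81, 59]
  97 vs smaller child 37 at index 1, swap → [37, 97, 54, 55, 50, 94, 81, 59]
  97 vs smaller child 50 at index 4, swap → [37, 50, 54, 55, 97, 94, 81, 59]
extract-min #6 returns 37:
  remove root 37; move last element 59 to root → [59, 50, 54, 55, 97, 94, 81]
  59 vs smaller child 50 at index 1, swap → [50, 59, 54, 55, 97, 94, 81]
  59 vs smaller child 55 at index 3, swap → [50, 55, 54, 59, 97, 94, 81]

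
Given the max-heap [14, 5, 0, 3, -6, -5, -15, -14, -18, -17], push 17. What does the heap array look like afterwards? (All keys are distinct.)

[17, 14, 0, 3, 5, -5, -15, -14, -18, -17, -6]

append 17 at index 10 → [14, 5, 0, 3, -6, -5, -15, -14, -18, -17, 17]
17 > parent -6 at index 4, swap → [14, 5, 0, 3, 17, -5, -15, -14, -18, -17, -6]
17 > parent 5 at index 1, swap → [14, 17, 0, 3, 5, -5, -15, -14, -18, -17, -6]
17 > parent 14 at index 0, swap → [17, 14, 0, 3, 5, -5, -15, -14, -18, -17, -6]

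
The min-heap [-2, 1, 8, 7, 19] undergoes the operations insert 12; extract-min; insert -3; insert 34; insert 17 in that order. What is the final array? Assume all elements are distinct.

[-3, 7, 1, 12, 19, 8, 34, 17]

insert 12:
  append 12 at index 5 → [-2, 1, 8, 7, 19, 12] (no swap needed)
extract-min → returns -2:
  remove root -2; move last element 12 to root → [12, 1, 8, 7, 19]
  12 vs smaller child 1 at index 1, swap → [1, 12, 8, 7, 19]
  12 vs smaller child 7 at index 3, swap → [1, 7, 8, 12, 19]
insert -3:
  append -3 at index 5 → [1, 7, 8, 12, 19, -3]
  -3 < parent 8 at index 2, swap → [1, 7, -3, 12, 19, 8]
  -3 < parent 1 at index 0, swap → [-3, 7, 1, 12, 19, 8]
insert 34:
  append 34 at index 6 → [-3, 7, 1, 12, 19, 8, 34] (no swap needed)
insert 17:
  append 17 at index 7 → [-3, 7, 1, 12, 19, 8, 34, 17] (no swap needed)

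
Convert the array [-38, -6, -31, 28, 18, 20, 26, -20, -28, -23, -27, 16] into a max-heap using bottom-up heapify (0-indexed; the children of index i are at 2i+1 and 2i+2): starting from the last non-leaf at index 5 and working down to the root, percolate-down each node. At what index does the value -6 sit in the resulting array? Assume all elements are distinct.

sift down from index 5: already satisfies heap property
sift down from index 4: already satisfies heap property
sift down from index 3: already satisfies heap property
sift down from index 2:
  -31 vs larger child 26 at index 6, swap → [-38, -6, 26, 28, 18, 20, -31, -20, -28, -23, -27, 16]
sift down from index 1:
  -6 vs larger child 28 at index 3, swap → [-38, 28, 26, -6, 18, 20, -31, -20, -28, -23, -27, 16]
sift down from index 0:
  -38 vs larger child 28 at index 1, swap → [28, -38, 26, -6, 18, 20, -31, -20, -28, -23, -27, 16]
  -38 vs larger child 18 at index 4, swap → [28, 18, 26, -6, -38, 20, -31, -20, -28, -23, -27, 16]
  -38 vs larger child -23 at index 9, swap → [28, 18, 26, -6, -23, 20, -31, -20, -28, -38, -27, 16]
resulting array: [28, 18, 26, -6, -23, 20, -31, -20, -28, -38, -27, 16]

3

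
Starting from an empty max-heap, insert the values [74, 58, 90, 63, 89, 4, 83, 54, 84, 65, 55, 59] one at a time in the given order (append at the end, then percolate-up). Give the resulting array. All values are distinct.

[90, 89, 83, 84, 65, 59, 74, 54, 58, 63, 55, 4]

Insert 74:
  append 74 at index 0 → [74] (no swap needed)
Insert 58:
  append 58 at index 1 → [74, 58] (no swap needed)
Insert 90:
  append 90 at index 2 → [74, 58, 90]
  90 > parent 74 at index 0, swap → [90, 58, 74]
Insert 63:
  append 63 at index 3 → [90, 58, 74, 63]
  63 > parent 58 at index 1, swap → [90, 63, 74, 58]
Insert 89:
  append 89 at index 4 → [90, 63, 74, 58, 89]
  89 > parent 63 at index 1, swap → [90, 89, 74, 58, 63]
Insert 4:
  append 4 at index 5 → [90, 89, 74, 58, 63, 4] (no swap needed)
Insert 83:
  append 83 at index 6 → [90, 89, 74, 58, 63, 4, 83]
  83 > parent 74 at index 2, swap → [90, 89, 83, 58, 63, 4, 74]
Insert 54:
  append 54 at index 7 → [90, 89, 83, 58, 63, 4, 74, 54] (no swap needed)
Insert 84:
  append 84 at index 8 → [90, 89, 83, 58, 63, 4, 74, 54, 84]
  84 > parent 58 at index 3, swap → [90, 89, 83, 84, 63, 4, 74, 54, 58]
Insert 65:
  append 65 at index 9 → [90, 89, 83, 84, 63, 4, 74, 54, 58, 65]
  65 > parent 63 at index 4, swap → [90, 89, 83, 84, 65, 4, 74, 54, 58, 63]
Insert 55:
  append 55 at index 10 → [90, 89, 83, 84, 65, 4, 74, 54, 58, 63, 55] (no swap needed)
Insert 59:
  append 59 at index 11 → [90, 89, 83, 84, 65, 4, 74, 54, 58, 63, 55, 59]
  59 > parent 4 at index 5, swap → [90, 89, 83, 84, 65, 59, 74, 54, 58, 63, 55, 4]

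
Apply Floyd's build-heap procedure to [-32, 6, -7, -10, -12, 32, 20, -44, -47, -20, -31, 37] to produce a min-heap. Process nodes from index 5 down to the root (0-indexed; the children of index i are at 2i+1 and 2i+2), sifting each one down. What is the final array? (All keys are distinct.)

[-47, -44, -7, -32, -31, 32, 20, 6, -10, -20, -12, 37]

sift down from index 5: already satisfies heap property
sift down from index 4:
  -12 vs smaller child -31 at index 10, swap → [-32, 6, -7, -10, -31, 32, 20, -44, -47, -20, -12, 37]
sift down from index 3:
  -10 vs smaller child -47 at index 8, swap → [-32, 6, -7, -47, -31, 32, 20, -44, -10, -20, -12, 37]
sift down from index 2: already satisfies heap property
sift down from index 1:
  6 vs smaller child -47 at index 3, swap → [-32, -47, -7, 6, -31, 32, 20, -44, -10, -20, -12, 37]
  6 vs smaller child -44 at index 7, swap → [-32, -47, -7, -44, -31, 32, 20, 6, -10, -20, -12, 37]
sift down from index 0:
  -32 vs smaller child -47 at index 1, swap → [-47, -32, -7, -44, -31, 32, 20, 6, -10, -20, -12, 37]
  -32 vs smaller child -44 at index 3, swap → [-47, -44, -7, -32, -31, 32, 20, 6, -10, -20, -12, 37]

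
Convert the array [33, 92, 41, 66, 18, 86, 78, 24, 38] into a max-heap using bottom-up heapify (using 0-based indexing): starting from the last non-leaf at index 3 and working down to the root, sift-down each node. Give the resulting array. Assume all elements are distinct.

sift down from index 3: already satisfies heap property
sift down from index 2:
  41 vs larger child 86 at index 5, swap → [33, 92, 86, 66, 18, 41, 78, 24, 38]
sift down from index 1: already satisfies heap property
sift down from index 0:
  33 vs larger child 92 at index 1, swap → [92, 33, 86, 66, 18, 41, 78, 24, 38]
  33 vs larger child 66 at index 3, swap → [92, 66, 86, 33, 18, 41, 78, 24, 38]
  33 vs larger child 38 at index 8, swap → [92, 66, 86, 38, 18, 41, 78, 24, 33]

[92, 66, 86, 38, 18, 41, 78, 24, 33]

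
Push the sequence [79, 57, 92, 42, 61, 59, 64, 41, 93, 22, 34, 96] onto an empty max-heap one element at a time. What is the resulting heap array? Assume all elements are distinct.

Insert 79:
  append 79 at index 0 → [79] (no swap needed)
Insert 57:
  append 57 at index 1 → [79, 57] (no swap needed)
Insert 92:
  append 92 at index 2 → [79, 57, 92]
  92 > parent 79 at index 0, swap → [92, 57, 79]
Insert 42:
  append 42 at index 3 → [92, 57, 79, 42] (no swap needed)
Insert 61:
  append 61 at index 4 → [92, 57, 79, 42, 61]
  61 > parent 57 at index 1, swap → [92, 61, 79, 42, 57]
Insert 59:
  append 59 at index 5 → [92, 61, 79, 42, 57, 59] (no swap needed)
Insert 64:
  append 64 at index 6 → [92, 61, 79, 42, 57, 59, 64] (no swap needed)
Insert 41:
  append 41 at index 7 → [92, 61, 79, 42, 57, 59, 64, 41] (no swap needed)
Insert 93:
  append 93 at index 8 → [92, 61, 79, 42, 57, 59, 64, 41, 93]
  93 > parent 42 at index 3, swap → [92, 61, 79, 93, 57, 59, 64, 41, 42]
  93 > parent 61 at index 1, swap → [92, 93, 79, 61, 57, 59, 64, 41, 42]
  93 > parent 92 at index 0, swap → [93, 92, 79, 61, 57, 59, 64, 41, 42]
Insert 22:
  append 22 at index 9 → [93, 92, 79, 61, 57, 59, 64, 41, 42, 22] (no swap needed)
Insert 34:
  append 34 at index 10 → [93, 92, 79, 61, 57, 59, 64, 41, 42, 22, 34] (no swap needed)
Insert 96:
  append 96 at index 11 → [93, 92, 79, 61, 57, 59, 64, 41, 42, 22, 34, 96]
  96 > parent 59 at index 5, swap → [93, 92, 79, 61, 57, 96, 64, 41, 42, 22, 34, 59]
  96 > parent 79 at index 2, swap → [93, 92, 96, 61, 57, 79, 64, 41, 42, 22, 34, 59]
  96 > parent 93 at index 0, swap → [96, 92, 93, 61, 57, 79, 64, 41, 42, 22, 34, 59]

[96, 92, 93, 61, 57, 79, 64, 41, 42, 22, 34, 59]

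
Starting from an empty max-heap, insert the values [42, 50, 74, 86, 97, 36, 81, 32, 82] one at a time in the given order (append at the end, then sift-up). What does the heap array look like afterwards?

Insert 42:
  append 42 at index 0 → [42] (no swap needed)
Insert 50:
  append 50 at index 1 → [42, 50]
  50 > parent 42 at index 0, swap → [50, 42]
Insert 74:
  append 74 at index 2 → [50, 42, 74]
  74 > parent 50 at index 0, swap → [74, 42, 50]
Insert 86:
  append 86 at index 3 → [74, 42, 50, 86]
  86 > parent 42 at index 1, swap → [74, 86, 50, 42]
  86 > parent 74 at index 0, swap → [86, 74, 50, 42]
Insert 97:
  append 97 at index 4 → [86, 74, 50, 42, 97]
  97 > parent 74 at index 1, swap → [86, 97, 50, 42, 74]
  97 > parent 86 at index 0, swap → [97, 86, 50, 42, 74]
Insert 36:
  append 36 at index 5 → [97, 86, 50, 42, 74, 36] (no swap needed)
Insert 81:
  append 81 at index 6 → [97, 86, 50, 42, 74, 36, 81]
  81 > parent 50 at index 2, swap → [97, 86, 81, 42, 74, 36, 50]
Insert 32:
  append 32 at index 7 → [97, 86, 81, 42, 74, 36, 50, 32] (no swap needed)
Insert 82:
  append 82 at index 8 → [97, 86, 81, 42, 74, 36, 50, 32, 82]
  82 > parent 42 at index 3, swap → [97, 86, 81, 82, 74, 36, 50, 32, 42]

[97, 86, 81, 82, 74, 36, 50, 32, 42]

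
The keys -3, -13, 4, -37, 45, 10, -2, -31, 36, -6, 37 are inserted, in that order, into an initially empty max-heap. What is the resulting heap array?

[45, 37, 10, 4, 36, -3, -2, -37, -31, -13, -6]

Insert -3:
  append -3 at index 0 → [-3] (no swap needed)
Insert -13:
  append -13 at index 1 → [-3, -13] (no swap needed)
Insert 4:
  append 4 at index 2 → [-3, -13, 4]
  4 > parent -3 at index 0, swap → [4, -13, -3]
Insert -37:
  append -37 at index 3 → [4, -13, -3, -37] (no swap needed)
Insert 45:
  append 45 at index 4 → [4, -13, -3, -37, 45]
  45 > parent -13 at index 1, swap → [4, 45, -3, -37, -13]
  45 > parent 4 at index 0, swap → [45, 4, -3, -37, -13]
Insert 10:
  append 10 at index 5 → [45, 4, -3, -37, -13, 10]
  10 > parent -3 at index 2, swap → [45, 4, 10, -37, -13, -3]
Insert -2:
  append -2 at index 6 → [45, 4, 10, -37, -13, -3, -2] (no swap needed)
Insert -31:
  append -31 at index 7 → [45, 4, 10, -37, -13, -3, -2, -31]
  -31 > parent -37 at index 3, swap → [45, 4, 10, -31, -13, -3, -2, -37]
Insert 36:
  append 36 at index 8 → [45, 4, 10, -31, -13, -3, -2, -37, 36]
  36 > parent -31 at index 3, swap → [45, 4, 10, 36, -13, -3, -2, -37, -31]
  36 > parent 4 at index 1, swap → [45, 36, 10, 4, -13, -3, -2, -37, -31]
Insert -6:
  append -6 at index 9 → [45, 36, 10, 4, -13, -3, -2, -37, -31, -6]
  -6 > parent -13 at index 4, swap → [45, 36, 10, 4, -6, -3, -2, -37, -31, -13]
Insert 37:
  append 37 at index 10 → [45, 36, 10, 4, -6, -3, -2, -37, -31, -13, 37]
  37 > parent -6 at index 4, swap → [45, 36, 10, 4, 37, -3, -2, -37, -31, -13, -6]
  37 > parent 36 at index 1, swap → [45, 37, 10, 4, 36, -3, -2, -37, -31, -13, -6]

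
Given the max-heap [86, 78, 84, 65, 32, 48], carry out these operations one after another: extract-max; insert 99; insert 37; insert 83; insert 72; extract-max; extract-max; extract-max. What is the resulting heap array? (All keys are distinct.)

[78, 65, 72, 37, 32, 48]

extract-max → returns 86:
  remove root 86; move last element 48 to root → [48, 78, 84, 65, 32]
  48 vs larger child 84 at index 2, swap → [84, 78, 48, 65, 32]
insert 99:
  append 99 at index 5 → [84, 78, 48, 65, 32, 99]
  99 > parent 48 at index 2, swap → [84, 78, 99, 65, 32, 48]
  99 > parent 84 at index 0, swap → [99, 78, 84, 65, 32, 48]
insert 37:
  append 37 at index 6 → [99, 78, 84, 65, 32, 48, 37] (no swap needed)
insert 83:
  append 83 at index 7 → [99, 78, 84, 65, 32, 48, 37, 83]
  83 > parent 65 at index 3, swap → [99, 78, 84, 83, 32, 48, 37, 65]
  83 > parent 78 at index 1, swap → [99, 83, 84, 78, 32, 48, 37, 65]
insert 72:
  append 72 at index 8 → [99, 83, 84, 78, 32, 48, 37, 65, 72] (no swap needed)
extract-max → returns 99:
  remove root 99; move last element 72 to root → [72, 83, 84, 78, 32, 48, 37, 65]
  72 vs larger child 84 at index 2, swap → [84, 83, 72, 78, 32, 48, 37, 65]
extract-max → returns 84:
  remove root 84; move last element 65 to root → [65, 83, 72, 78, 32, 48, 37]
  65 vs larger child 83 at index 1, swap → [83, 65, 72, 78, 32, 48, 37]
  65 vs larger child 78 at index 3, swap → [83, 78, 72, 65, 32, 48, 37]
extract-max → returns 83:
  remove root 83; move last element 37 to root → [37, 78, 72, 65, 32, 48]
  37 vs larger child 78 at index 1, swap → [78, 37, 72, 65, 32, 48]
  37 vs larger child 65 at index 3, swap → [78, 65, 72, 37, 32, 48]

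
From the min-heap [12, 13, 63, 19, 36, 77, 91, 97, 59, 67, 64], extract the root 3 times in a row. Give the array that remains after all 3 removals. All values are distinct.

extract-min #1 returns 12:
  remove root 12; move last element 64 to root → [64, 13, 63, 19, 36, 77, 91, 97, 59, 67]
  64 vs smaller child 13 at index 1, swap → [13, 64, 63, 19, 36, 77, 91, 97, 59, 67]
  64 vs smaller child 19 at index 3, swap → [13, 19, 63, 64, 36, 77, 91, 97, 59, 67]
  64 vs smaller child 59 at index 8, swap → [13, 19, 63, 59, 36, 77, 91, 97, 64, 67]
extract-min #2 returns 13:
  remove root 13; move last element 67 to root → [67, 19, 63, 59, 36, 77, 91, 97, 64]
  67 vs smaller child 19 at index 1, swap → [19, 67, 63, 59, 36, 77, 91, 97, 64]
  67 vs smaller child 36 at index 4, swap → [19, 36, 63, 59, 67, 77, 91, 97, 64]
extract-min #3 returns 19:
  remove root 19; move last element 64 to root → [64, 36, 63, 59, 67, 77, 91, 97]
  64 vs smaller child 36 at index 1, swap → [36, 64, 63, 59, 67, 77, 91, 97]
  64 vs smaller child 59 at index 3, swap → [36, 59, 63, 64, 67, 77, 91, 97]

[36, 59, 63, 64, 67, 77, 91, 97]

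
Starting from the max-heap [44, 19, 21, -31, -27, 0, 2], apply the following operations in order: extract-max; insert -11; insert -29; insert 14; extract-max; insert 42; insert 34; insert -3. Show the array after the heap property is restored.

[42, 34, 2, 14, 19, 0, -11, -31, -29, -27, -3]

extract-max → returns 44:
  remove root 44; move last element 2 to root → [2, 19, 21, -31, -27, 0]
  2 vs larger child 21 at index 2, swap → [21, 19, 2, -31, -27, 0]
insert -11:
  append -11 at index 6 → [21, 19, 2, -31, -27, 0, -11] (no swap needed)
insert -29:
  append -29 at index 7 → [21, 19, 2, -31, -27, 0, -11, -29]
  -29 > parent -31 at index 3, swap → [21, 19, 2, -29, -27, 0, -11, -31]
insert 14:
  append 14 at index 8 → [21, 19, 2, -29, -27, 0, -11, -31, 14]
  14 > parent -29 at index 3, swap → [21, 19, 2, 14, -27, 0, -11, -31, -29]
extract-max → returns 21:
  remove root 21; move last element -29 to root → [-29, 19, 2, 14, -27, 0, -11, -31]
  -29 vs larger child 19 at index 1, swap → [19, -29, 2, 14, -27, 0, -11, -31]
  -29 vs larger child 14 at index 3, swap → [19, 14, 2, -29, -27, 0, -11, -31]
insert 42:
  append 42 at index 8 → [19, 14, 2, -29, -27, 0, -11, -31, 42]
  42 > parent -29 at index 3, swap → [19, 14, 2, 42, -27, 0, -11, -31, -29]
  42 > parent 14 at index 1, swap → [19, 42, 2, 14, -27, 0, -11, -31, -29]
  42 > parent 19 at index 0, swap → [42, 19, 2, 14, -27, 0, -11, -31, -29]
insert 34:
  append 34 at index 9 → [42, 19, 2, 14, -27, 0, -11, -31, -29, 34]
  34 > parent -27 at index 4, swap → [42, 19, 2, 14, 34, 0, -11, -31, -29, -27]
  34 > parent 19 at index 1, swap → [42, 34, 2, 14, 19, 0, -11, -31, -29, -27]
insert -3:
  append -3 at index 10 → [42, 34, 2, 14, 19, 0, -11, -31, -29, -27, -3] (no swap needed)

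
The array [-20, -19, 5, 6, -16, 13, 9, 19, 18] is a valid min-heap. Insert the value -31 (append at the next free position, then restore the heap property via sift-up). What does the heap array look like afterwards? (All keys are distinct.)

[-31, -20, 5, 6, -19, 13, 9, 19, 18, -16]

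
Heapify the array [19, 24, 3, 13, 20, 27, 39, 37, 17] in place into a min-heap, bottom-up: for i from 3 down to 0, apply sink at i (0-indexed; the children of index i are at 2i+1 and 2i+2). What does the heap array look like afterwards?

[3, 13, 19, 17, 20, 27, 39, 37, 24]

sift down from index 3: already satisfies heap property
sift down from index 2: already satisfies heap property
sift down from index 1:
  24 vs smaller child 13 at index 3, swap → [19, 13, 3, 24, 20, 27, 39, 37, 17]
  24 vs smaller child 17 at index 8, swap → [19, 13, 3, 17, 20, 27, 39, 37, 24]
sift down from index 0:
  19 vs smaller child 3 at index 2, swap → [3, 13, 19, 17, 20, 27, 39, 37, 24]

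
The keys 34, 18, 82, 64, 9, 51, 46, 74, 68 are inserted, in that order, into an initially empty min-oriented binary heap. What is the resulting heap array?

Insert 34:
  append 34 at index 0 → [34] (no swap needed)
Insert 18:
  append 18 at index 1 → [34, 18]
  18 < parent 34 at index 0, swap → [18, 34]
Insert 82:
  append 82 at index 2 → [18, 34, 82] (no swap needed)
Insert 64:
  append 64 at index 3 → [18, 34, 82, 64] (no swap needed)
Insert 9:
  append 9 at index 4 → [18, 34, 82, 64, 9]
  9 < parent 34 at index 1, swap → [18, 9, 82, 64, 34]
  9 < parent 18 at index 0, swap → [9, 18, 82, 64, 34]
Insert 51:
  append 51 at index 5 → [9, 18, 82, 64, 34, 51]
  51 < parent 82 at index 2, swap → [9, 18, 51, 64, 34, 82]
Insert 46:
  append 46 at index 6 → [9, 18, 51, 64, 34, 82, 46]
  46 < parent 51 at index 2, swap → [9, 18, 46, 64, 34, 82, 51]
Insert 74:
  append 74 at index 7 → [9, 18, 46, 64, 34, 82, 51, 74] (no swap needed)
Insert 68:
  append 68 at index 8 → [9, 18, 46, 64, 34, 82, 51, 74, 68] (no swap needed)

[9, 18, 46, 64, 34, 82, 51, 74, 68]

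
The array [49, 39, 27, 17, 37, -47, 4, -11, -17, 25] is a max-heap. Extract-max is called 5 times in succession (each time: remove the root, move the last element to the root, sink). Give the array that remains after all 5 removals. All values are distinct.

extract-max #1 returns 49:
  remove root 49; move last element 25 to root → [25, 39, 27, 17, 37, -47, 4, -11, -17]
  25 vs larger child 39 at index 1, swap → [39, 25, 27, 17, 37, -47, 4, -11, -17]
  25 vs larger child 37 at index 4, swap → [39, 37, 27, 17, 25, -47, 4, -11, -17]
extract-max #2 returns 39:
  remove root 39; move last element -17 to root → [-17, 37, 27, 17, 25, -47, 4, -11]
  -17 vs larger child 37 at index 1, swap → [37, -17, 27, 17, 25, -47, 4, -11]
  -17 vs larger child 25 at index 4, swap → [37, 25, 27, 17, -17, -47, 4, -11]
extract-max #3 returns 37:
  remove root 37; move last element -11 to root → [-11, 25, 27, 17, -17, -47, 4]
  -11 vs larger child 27 at index 2, swap → [27, 25, -11, 17, -17, -47, 4]
  -11 vs larger child 4 at index 6, swap → [27, 25, 4, 17, -17, -47, -11]
extract-max #4 returns 27:
  remove root 27; move last element -11 to root → [-11, 25, 4, 17, -17, -47]
  -11 vs larger child 25 at index 1, swap → [25, -11, 4, 17, -17, -47]
  -11 vs larger child 17 at index 3, swap → [25, 17, 4, -11, -17, -47]
extract-max #5 returns 25:
  remove root 25; move last element -47 to root → [-47, 17, 4, -11, -17]
  -47 vs larger child 17 at index 1, swap → [17, -47, 4, -11, -17]
  -47 vs larger child -11 at index 3, swap → [17, -11, 4, -47, -17]

[17, -11, 4, -47, -17]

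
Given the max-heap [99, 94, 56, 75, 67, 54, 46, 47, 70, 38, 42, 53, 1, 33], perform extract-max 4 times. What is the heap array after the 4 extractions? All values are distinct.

[67, 53, 56, 47, 42, 54, 46, 1, 33, 38]

extract-max #1 returns 99:
  remove root 99; move last element 33 to root → [33, 94, 56, 75, 67, 54, 46, 47, 70, 38, 42, 53, 1]
  33 vs larger child 94 at index 1, swap → [94, 33, 56, 75, 67, 54, 46, 47, 70, 38, 42, 53, 1]
  33 vs larger child 75 at index 3, swap → [94, 75, 56, 33, 67, 54, 46, 47, 70, 38, 42, 53, 1]
  33 vs larger child 70 at index 8, swap → [94, 75, 56, 70, 67, 54, 46, 47, 33, 38, 42, 53, 1]
extract-max #2 returns 94:
  remove root 94; move last element 1 to root → [1, 75, 56, 70, 67, 54, 46, 47, 33, 38, 42, 53]
  1 vs larger child 75 at index 1, swap → [75, 1, 56, 70, 67, 54, 46, 47, 33, 38, 42, 53]
  1 vs larger child 70 at index 3, swap → [75, 70, 56, 1, 67, 54, 46, 47, 33, 38, 42, 53]
  1 vs larger child 47 at index 7, swap → [75, 70, 56, 47, 67, 54, 46, 1, 33, 38, 42, 53]
extract-max #3 returns 75:
  remove root 75; move last element 53 to root → [53, 70, 56, 47, 67, 54, 46, 1, 33, 38, 42]
  53 vs larger child 70 at index 1, swap → [70, 53, 56, 47, 67, 54, 46, 1, 33, 38, 42]
  53 vs larger child 67 at index 4, swap → [70, 67, 56, 47, 53, 54, 46, 1, 33, 38, 42]
extract-max #4 returns 70:
  remove root 70; move last element 42 to root → [42, 67, 56, 47, 53, 54, 46, 1, 33, 38]
  42 vs larger child 67 at index 1, swap → [67, 42, 56, 47, 53, 54, 46, 1, 33, 38]
  42 vs larger child 53 at index 4, swap → [67, 53, 56, 47, 42, 54, 46, 1, 33, 38]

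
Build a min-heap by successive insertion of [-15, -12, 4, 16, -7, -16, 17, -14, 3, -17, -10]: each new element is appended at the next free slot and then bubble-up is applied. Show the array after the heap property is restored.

Insert -15:
  append -15 at index 0 → [-15] (no swap needed)
Insert -12:
  append -12 at index 1 → [-15, -12] (no swap needed)
Insert 4:
  append 4 at index 2 → [-15, -12, 4] (no swap needed)
Insert 16:
  append 16 at index 3 → [-15, -12, 4, 16] (no swap needed)
Insert -7:
  append -7 at index 4 → [-15, -12, 4, 16, -7] (no swap needed)
Insert -16:
  append -16 at index 5 → [-15, -12, 4, 16, -7, -16]
  -16 < parent 4 at index 2, swap → [-15, -12, -16, 16, -7, 4]
  -16 < parent -15 at index 0, swap → [-16, -12, -15, 16, -7, 4]
Insert 17:
  append 17 at index 6 → [-16, -12, -15, 16, -7, 4, 17] (no swap needed)
Insert -14:
  append -14 at index 7 → [-16, -12, -15, 16, -7, 4, 17, -14]
  -14 < parent 16 at index 3, swap → [-16, -12, -15, -14, -7, 4, 17, 16]
  -14 < parent -12 at index 1, swap → [-16, -14, -15, -12, -7, 4, 17, 16]
Insert 3:
  append 3 at index 8 → [-16, -14, -15, -12, -7, 4, 17, 16, 3] (no swap needed)
Insert -17:
  append -17 at index 9 → [-16, -14, -15, -12, -7, 4, 17, 16, 3, -17]
  -17 < parent -7 at index 4, swap → [-16, -14, -15, -12, -17, 4, 17, 16, 3, -7]
  -17 < parent -14 at index 1, swap → [-16, -17, -15, -12, -14, 4, 17, 16, 3, -7]
  -17 < parent -16 at index 0, swap → [-17, -16, -15, -12, -14, 4, 17, 16, 3, -7]
Insert -10:
  append -10 at index 10 → [-17, -16, -15, -12, -14, 4, 17, 16, 3, -7, -10] (no swap needed)

[-17, -16, -15, -12, -14, 4, 17, 16, 3, -7, -10]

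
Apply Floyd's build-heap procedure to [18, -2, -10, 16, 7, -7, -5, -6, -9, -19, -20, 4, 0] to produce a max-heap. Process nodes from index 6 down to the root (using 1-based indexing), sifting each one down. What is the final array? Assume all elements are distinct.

sift down from index 6:
  -7 vs larger child 4 at index 12, swap → [18, -2, -10, 16, 7, 4, -5, -6, -9, -19, -20, -7, 0]
sift down from index 5: already satisfies heap property
sift down from index 4: already satisfies heap property
sift down from index 3:
  -10 vs larger child 4 at index 6, swap → [18, -2, 4, 16, 7, -10, -5, -6, -9, -19, -20, -7, 0]
  -10 vs larger child 0 at index 13, swap → [18, -2, 4, 16, 7, 0, -5, -6, -9, -19, -20, -7, -10]
sift down from index 2:
  -2 vs larger child 16 at index 4, swap → [18, 16, 4, -2, 7, 0, -5, -6, -9, -19, -20, -7, -10]
sift down from index 1: already satisfies heap property

[18, 16, 4, -2, 7, 0, -5, -6, -9, -19, -20, -7, -10]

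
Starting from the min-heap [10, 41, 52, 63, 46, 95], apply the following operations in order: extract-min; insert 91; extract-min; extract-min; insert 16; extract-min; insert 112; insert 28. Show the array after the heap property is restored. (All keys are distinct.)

[28, 63, 52, 91, 112, 95]

extract-min → returns 10:
  remove root 10; move last element 95 to root → [95, 41, 52, 63, 46]
  95 vs smaller child 41 at index 1, swap → [41, 95, 52, 63, 46]
  95 vs smaller child 46 at index 4, swap → [41, 46, 52, 63, 95]
insert 91:
  append 91 at index 5 → [41, 46, 52, 63, 95, 91] (no swap needed)
extract-min → returns 41:
  remove root 41; move last element 91 to root → [91, 46, 52, 63, 95]
  91 vs smaller child 46 at index 1, swap → [46, 91, 52, 63, 95]
  91 vs smaller child 63 at index 3, swap → [46, 63, 52, 91, 95]
extract-min → returns 46:
  remove root 46; move last element 95 to root → [95, 63, 52, 91]
  95 vs smaller child 52 at index 2, swap → [52, 63, 95, 91]
insert 16:
  append 16 at index 4 → [52, 63, 95, 91, 16]
  16 < parent 63 at index 1, swap → [52, 16, 95, 91, 63]
  16 < parent 52 at index 0, swap → [16, 52, 95, 91, 63]
extract-min → returns 16:
  remove root 16; move last element 63 to root → [63, 52, 95, 91]
  63 vs smaller child 52 at index 1, swap → [52, 63, 95, 91]
insert 112:
  append 112 at index 4 → [52, 63, 95, 91, 112] (no swap needed)
insert 28:
  append 28 at index 5 → [52, 63, 95, 91, 112, 28]
  28 < parent 95 at index 2, swap → [52, 63, 28, 91, 112, 95]
  28 < parent 52 at index 0, swap → [28, 63, 52, 91, 112, 95]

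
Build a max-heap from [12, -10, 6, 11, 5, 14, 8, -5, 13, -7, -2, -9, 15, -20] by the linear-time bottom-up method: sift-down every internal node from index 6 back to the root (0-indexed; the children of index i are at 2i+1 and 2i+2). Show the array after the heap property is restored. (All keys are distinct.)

sift down from index 6: already satisfies heap property
sift down from index 5:
  14 vs larger child 15 at index 12, swap → [12, -10, 6, 11, 5, 15, 8, -5, 13, -7, -2, -9, 14, -20]
sift down from index 4: already satisfies heap property
sift down from index 3:
  11 vs larger child 13 at index 8, swap → [12, -10, 6, 13, 5, 15, 8, -5, 11, -7, -2, -9, 14, -20]
sift down from index 2:
  6 vs larger child 15 at index 5, swap → [12, -10, 15, 13, 5, 6, 8, -5, 11, -7, -2, -9, 14, -20]
  6 vs larger child 14 at index 12, swap → [12, -10, 15, 13, 5, 14, 8, -5, 11, -7, -2, -9, 6, -20]
sift down from index 1:
  -10 vs larger child 13 at index 3, swap → [12, 13, 15, -10, 5, 14, 8, -5, 11, -7, -2, -9, 6, -20]
  -10 vs larger child 11 at index 8, swap → [12, 13, 15, 11, 5, 14, 8, -5, -10, -7, -2, -9, 6, -20]
sift down from index 0:
  12 vs larger child 15 at index 2, swap → [15, 13, 12, 11, 5, 14, 8, -5, -10, -7, -2, -9, 6, -20]
  12 vs larger child 14 at index 5, swap → [15, 13, 14, 11, 5, 12, 8, -5, -10, -7, -2, -9, 6, -20]

[15, 13, 14, 11, 5, 12, 8, -5, -10, -7, -2, -9, 6, -20]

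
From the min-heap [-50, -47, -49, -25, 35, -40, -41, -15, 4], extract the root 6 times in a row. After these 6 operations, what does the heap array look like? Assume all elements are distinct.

[-15, 35, 4]

extract-min #1 returns -50:
  remove root -50; move last element 4 to root → [4, -47, -49, -25, 35, -40, -41, -15]
  4 vs smaller child -49 at index 2, swap → [-49, -47, 4, -25, 35, -40, -41, -15]
  4 vs smaller child -41 at index 6, swap → [-49, -47, -41, -25, 35, -40, 4, -15]
extract-min #2 returns -49:
  remove root -49; move last element -15 to root → [-15, -47, -41, -25, 35, -40, 4]
  -15 vs smaller child -47 at index 1, swap → [-47, -15, -41, -25, 35, -40, 4]
  -15 vs smaller child -25 at index 3, swap → [-47, -25, -41, -15, 35, -40, 4]
extract-min #3 returns -47:
  remove root -47; move last element 4 to root → [4, -25, -41, -15, 35, -40]
  4 vs smaller child -41 at index 2, swap → [-41, -25, 4, -15, 35, -40]
  4 vs only child -40 at index 5, swap → [-41, -25, -40, -15, 35, 4]
extract-min #4 returns -41:
  remove root -41; move last element 4 to root → [4, -25, -40, -15, 35]
  4 vs smaller child -40 at index 2, swap → [-40, -25, 4, -15, 35]
extract-min #5 returns -40:
  remove root -40; move last element 35 to root → [35, -25, 4, -15]
  35 vs smaller child -25 at index 1, swap → [-25, 35, 4, -15]
  35 vs only child -15 at index 3, swap → [-25, -15, 4, 35]
extract-min #6 returns -25:
  remove root -25; move last element 35 to root → [35, -15, 4]
  35 vs smaller child -15 at index 1, swap → [-15, 35, 4]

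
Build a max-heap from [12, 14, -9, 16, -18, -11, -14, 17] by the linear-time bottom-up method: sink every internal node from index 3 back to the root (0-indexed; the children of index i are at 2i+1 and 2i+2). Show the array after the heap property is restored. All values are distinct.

[17, 16, -9, 14, -18, -11, -14, 12]

sift down from index 3:
  16 vs only child 17 at index 7, swap → [12, 14, -9, 17, -18, -11, -14, 16]
sift down from index 2: already satisfies heap property
sift down from index 1:
  14 vs larger child 17 at index 3, swap → [12, 17, -9, 14, -18, -11, -14, 16]
  14 vs only child 16 at index 7, swap → [12, 17, -9, 16, -18, -11, -14, 14]
sift down from index 0:
  12 vs larger child 17 at index 1, swap → [17, 12, -9, 16, -18, -11, -14, 14]
  12 vs larger child 16 at index 3, swap → [17, 16, -9, 12, -18, -11, -14, 14]
  12 vs only child 14 at index 7, swap → [17, 16, -9, 14, -18, -11, -14, 12]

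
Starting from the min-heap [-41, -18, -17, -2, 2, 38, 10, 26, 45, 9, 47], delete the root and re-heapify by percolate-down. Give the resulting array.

[-18, -2, -17, 26, 2, 38, 10, 47, 45, 9]

remove root -41; move last element 47 to root → [47, -18, -17, -2, 2, 38, 10, 26, 45, 9]
47 vs smaller child -18 at index 1, swap → [-18, 47, -17, -2, 2, 38, 10, 26, 45, 9]
47 vs smaller child -2 at index 3, swap → [-18, -2, -17, 47, 2, 38, 10, 26, 45, 9]
47 vs smaller child 26 at index 7, swap → [-18, -2, -17, 26, 2, 38, 10, 47, 45, 9]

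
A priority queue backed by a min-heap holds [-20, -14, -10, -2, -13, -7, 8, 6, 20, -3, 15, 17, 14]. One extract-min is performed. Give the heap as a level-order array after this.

remove root -20; move last element 14 to root → [14, -14, -10, -2, -13, -7, 8, 6, 20, -3, 15, 17]
14 vs smaller child -14 at index 1, swap → [-14, 14, -10, -2, -13, -7, 8, 6, 20, -3, 15, 17]
14 vs smaller child -13 at index 4, swap → [-14, -13, -10, -2, 14, -7, 8, 6, 20, -3, 15, 17]
14 vs smaller child -3 at index 9, swap → [-14, -13, -10, -2, -3, -7, 8, 6, 20, 14, 15, 17]

[-14, -13, -10, -2, -3, -7, 8, 6, 20, 14, 15, 17]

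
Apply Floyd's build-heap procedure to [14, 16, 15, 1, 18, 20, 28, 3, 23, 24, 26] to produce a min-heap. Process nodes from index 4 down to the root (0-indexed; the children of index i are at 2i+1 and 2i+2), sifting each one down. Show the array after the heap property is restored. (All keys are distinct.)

sift down from index 4: already satisfies heap property
sift down from index 3: already satisfies heap property
sift down from index 2: already satisfies heap property
sift down from index 1:
  16 vs smaller child 1 at index 3, swap → [14, 1, 15, 16, 18, 20, 28, 3, 23, 24, 26]
  16 vs smaller child 3 at index 7, swap → [14, 1, 15, 3, 18, 20, 28, 16, 23, 24, 26]
sift down from index 0:
  14 vs smaller child 1 at index 1, swap → [1, 14, 15, 3, 18, 20, 28, 16, 23, 24, 26]
  14 vs smaller child 3 at index 3, swap → [1, 3, 15, 14, 18, 20, 28, 16, 23, 24, 26]

[1, 3, 15, 14, 18, 20, 28, 16, 23, 24, 26]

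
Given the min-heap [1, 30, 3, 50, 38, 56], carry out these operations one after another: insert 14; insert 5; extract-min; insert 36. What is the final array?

[3, 5, 14, 30, 38, 56, 50, 36]

insert 14:
  append 14 at index 6 → [1, 30, 3, 50, 38, 56, 14] (no swap needed)
insert 5:
  append 5 at index 7 → [1, 30, 3, 50, 38, 56, 14, 5]
  5 < parent 50 at index 3, swap → [1, 30, 3, 5, 38, 56, 14, 50]
  5 < parent 30 at index 1, swap → [1, 5, 3, 30, 38, 56, 14, 50]
extract-min → returns 1:
  remove root 1; move last element 50 to root → [50, 5, 3, 30, 38, 56, 14]
  50 vs smaller child 3 at index 2, swap → [3, 5, 50, 30, 38, 56, 14]
  50 vs smaller child 14 at index 6, swap → [3, 5, 14, 30, 38, 56, 50]
insert 36:
  append 36 at index 7 → [3, 5, 14, 30, 38, 56, 50, 36] (no swap needed)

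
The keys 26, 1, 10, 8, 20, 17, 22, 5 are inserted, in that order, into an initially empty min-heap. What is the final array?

[1, 5, 10, 8, 20, 17, 22, 26]

Insert 26:
  append 26 at index 0 → [26] (no swap needed)
Insert 1:
  append 1 at index 1 → [26, 1]
  1 < parent 26 at index 0, swap → [1, 26]
Insert 10:
  append 10 at index 2 → [1, 26, 10] (no swap needed)
Insert 8:
  append 8 at index 3 → [1, 26, 10, 8]
  8 < parent 26 at index 1, swap → [1, 8, 10, 26]
Insert 20:
  append 20 at index 4 → [1, 8, 10, 26, 20] (no swap needed)
Insert 17:
  append 17 at index 5 → [1, 8, 10, 26, 20, 17] (no swap needed)
Insert 22:
  append 22 at index 6 → [1, 8, 10, 26, 20, 17, 22] (no swap needed)
Insert 5:
  append 5 at index 7 → [1, 8, 10, 26, 20, 17, 22, 5]
  5 < parent 26 at index 3, swap → [1, 8, 10, 5, 20, 17, 22, 26]
  5 < parent 8 at index 1, swap → [1, 5, 10, 8, 20, 17, 22, 26]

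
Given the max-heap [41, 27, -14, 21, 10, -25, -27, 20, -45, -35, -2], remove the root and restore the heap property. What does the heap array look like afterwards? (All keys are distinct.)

remove root 41; move last element -2 to root → [-2, 27, -14, 21, 10, -25, -27, 20, -45, -35]
-2 vs larger child 27 at index 1, swap → [27, -2, -14, 21, 10, -25, -27, 20, -45, -35]
-2 vs larger child 21 at index 3, swap → [27, 21, -14, -2, 10, -25, -27, 20, -45, -35]
-2 vs larger child 20 at index 7, swap → [27, 21, -14, 20, 10, -25, -27, -2, -45, -35]

[27, 21, -14, 20, 10, -25, -27, -2, -45, -35]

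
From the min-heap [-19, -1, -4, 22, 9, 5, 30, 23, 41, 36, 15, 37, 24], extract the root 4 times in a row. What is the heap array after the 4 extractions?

[9, 15, 24, 22, 36, 37, 30, 23, 41]

extract-min #1 returns -19:
  remove root -19; move last element 24 to root → [24, -1, -4, 22, 9, 5, 30, 23, 41, 36, 15, 37]
  24 vs smaller child -4 at index 2, swap → [-4, -1, 24, 22, 9, 5, 30, 23, 41, 36, 15, 37]
  24 vs smaller child 5 at index 5, swap → [-4, -1, 5, 22, 9, 24, 30, 23, 41, 36, 15, 37]
extract-min #2 returns -4:
  remove root -4; move last element 37 to root → [37, -1, 5, 22, 9, 24, 30, 23, 41, 36, 15]
  37 vs smaller child -1 at index 1, swap → [-1, 37, 5, 22, 9, 24, 30, 23, 41, 36, 15]
  37 vs smaller child 9 at index 4, swap → [-1, 9, 5, 22, 37, 24, 30, 23, 41, 36, 15]
  37 vs smaller child 15 at index 10, swap → [-1, 9, 5, 22, 15, 24, 30, 23, 41, 36, 37]
extract-min #3 returns -1:
  remove root -1; move last element 37 to root → [37, 9, 5, 22, 15, 24, 30, 23, 41, 36]
  37 vs smaller child 5 at index 2, swap → [5, 9, 37, 22, 15, 24, 30, 23, 41, 36]
  37 vs smaller child 24 at index 5, swap → [5, 9, 24, 22, 15, 37, 30, 23, 41, 36]
extract-min #4 returns 5:
  remove root 5; move last element 36 to root → [36, 9, 24, 22, 15, 37, 30, 23, 41]
  36 vs smaller child 9 at index 1, swap → [9, 36, 24, 22, 15, 37, 30, 23, 41]
  36 vs smaller child 15 at index 4, swap → [9, 15, 24, 22, 36, 37, 30, 23, 41]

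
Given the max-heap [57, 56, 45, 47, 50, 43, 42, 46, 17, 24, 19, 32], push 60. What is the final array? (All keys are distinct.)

append 60 at index 12 → [57, 56, 45, 47, 50, 43, 42, 46, 17, 24, 19, 32, 60]
60 > parent 43 at index 5, swap → [57, 56, 45, 47, 50, 60, 42, 46, 17, 24, 19, 32, 43]
60 > parent 45 at index 2, swap → [57, 56, 60, 47, 50, 45, 42, 46, 17, 24, 19, 32, 43]
60 > parent 57 at index 0, swap → [60, 56, 57, 47, 50, 45, 42, 46, 17, 24, 19, 32, 43]

[60, 56, 57, 47, 50, 45, 42, 46, 17, 24, 19, 32, 43]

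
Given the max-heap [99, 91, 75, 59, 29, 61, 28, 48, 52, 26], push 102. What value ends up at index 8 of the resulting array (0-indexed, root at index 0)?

append 102 at index 10 → [99, 91, 75, 59, 29, 61, 28, 48, 52, 26, 102]
102 > parent 29 at index 4, swap → [99, 91, 75, 59, 102, 61, 28, 48, 52, 26, 29]
102 > parent 91 at index 1, swap → [99, 102, 75, 59, 91, 61, 28, 48, 52, 26, 29]
102 > parent 99 at index 0, swap → [102, 99, 75, 59, 91, 61, 28, 48, 52, 26, 29]
resulting array: [102, 99, 75, 59, 91, 61, 28, 48, 52, 26, 29]

52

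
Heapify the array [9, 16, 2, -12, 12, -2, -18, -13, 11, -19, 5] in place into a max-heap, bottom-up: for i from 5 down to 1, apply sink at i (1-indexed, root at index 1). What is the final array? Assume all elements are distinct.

[16, 12, 2, 11, 9, -2, -18, -13, -12, -19, 5]

sift down from index 5: already satisfies heap property
sift down from index 4:
  -12 vs larger child 11 at index 9, swap → [9, 16, 2, 11, 12, -2, -18, -13, -12, -19, 5]
sift down from index 3: already satisfies heap property
sift down from index 2: already satisfies heap property
sift down from index 1:
  9 vs larger child 16 at index 2, swap → [16, 9, 2, 11, 12, -2, -18, -13, -12, -19, 5]
  9 vs larger child 12 at index 5, swap → [16, 12, 2, 11, 9, -2, -18, -13, -12, -19, 5]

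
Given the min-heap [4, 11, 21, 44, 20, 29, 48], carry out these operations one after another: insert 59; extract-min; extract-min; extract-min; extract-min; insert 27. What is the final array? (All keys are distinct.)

insert 59:
  append 59 at index 7 → [4, 11, 21, 44, 20, 29, 48, 59] (no swap needed)
extract-min → returns 4:
  remove root 4; move last element 59 to root → [59, 11, 21, 44, 20, 29, 48]
  59 vs smaller child 11 at index 1, swap → [11, 59, 21, 44, 20, 29, 48]
  59 vs smaller child 20 at index 4, swap → [11, 20, 21, 44, 59, 29, 48]
extract-min → returns 11:
  remove root 11; move last element 48 to root → [48, 20, 21, 44, 59, 29]
  48 vs smaller child 20 at index 1, swap → [20, 48, 21, 44, 59, 29]
  48 vs smaller child 44 at index 3, swap → [20, 44, 21, 48, 59, 29]
extract-min → returns 20:
  remove root 20; move last element 29 to root → [29, 44, 21, 48, 59]
  29 vs smaller child 21 at index 2, swap → [21, 44, 29, 48, 59]
extract-min → returns 21:
  remove root 21; move last element 59 to root → [59, 44, 29, 48]
  59 vs smaller child 29 at index 2, swap → [29, 44, 59, 48]
insert 27:
  append 27 at index 4 → [29, 44, 59, 48, 27]
  27 < parent 44 at index 1, swap → [29, 27, 59, 48, 44]
  27 < parent 29 at index 0, swap → [27, 29, 59, 48, 44]

[27, 29, 59, 48, 44]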